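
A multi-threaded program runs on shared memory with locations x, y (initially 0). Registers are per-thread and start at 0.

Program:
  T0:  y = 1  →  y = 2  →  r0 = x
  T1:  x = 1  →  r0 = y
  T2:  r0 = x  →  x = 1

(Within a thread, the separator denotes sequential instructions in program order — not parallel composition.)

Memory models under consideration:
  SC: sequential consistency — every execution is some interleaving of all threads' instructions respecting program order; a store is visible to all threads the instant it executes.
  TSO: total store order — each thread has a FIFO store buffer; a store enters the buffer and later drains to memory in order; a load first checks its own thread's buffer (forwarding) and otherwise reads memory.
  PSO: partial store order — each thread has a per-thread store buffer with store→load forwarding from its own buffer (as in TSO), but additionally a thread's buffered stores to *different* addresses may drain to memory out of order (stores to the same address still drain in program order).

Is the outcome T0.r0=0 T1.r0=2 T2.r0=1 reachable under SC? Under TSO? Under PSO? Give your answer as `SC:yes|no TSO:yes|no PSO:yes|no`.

SC:yes TSO:yes PSO:yes

outcome vector order: (T0.r0,T1.r0,T2.r0)
SC: 8 outcomes — {020; 021; 100; 101; 110; 111; 120; 121}
TSO: 12 outcomes — {000; 001; 010; 011; 020; 021; 100; 101; 110; 111; 120; 121}
PSO: 12 outcomes — {000; 001; 010; 011; 020; 021; 100; 101; 110; 111; 120; 121}
target 021 ∈ {SC,TSO,PSO}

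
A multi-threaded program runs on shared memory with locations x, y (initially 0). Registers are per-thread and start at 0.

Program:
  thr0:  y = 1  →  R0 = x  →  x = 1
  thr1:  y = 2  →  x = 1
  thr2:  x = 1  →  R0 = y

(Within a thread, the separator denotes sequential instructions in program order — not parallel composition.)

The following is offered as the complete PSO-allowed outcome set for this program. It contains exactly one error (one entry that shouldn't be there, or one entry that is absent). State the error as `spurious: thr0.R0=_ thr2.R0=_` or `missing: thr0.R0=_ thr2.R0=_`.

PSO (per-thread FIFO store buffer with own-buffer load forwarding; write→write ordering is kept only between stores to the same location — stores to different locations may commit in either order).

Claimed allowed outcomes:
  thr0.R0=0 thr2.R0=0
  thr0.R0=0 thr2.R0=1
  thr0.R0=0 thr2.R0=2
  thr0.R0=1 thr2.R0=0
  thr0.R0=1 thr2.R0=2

outcome vector order: (thr0.R0,thr2.R0)
under PSO → 00, 01, 02, 10, 11, 12
PSO∖claimed = {11}

missing: thr0.R0=1 thr2.R0=1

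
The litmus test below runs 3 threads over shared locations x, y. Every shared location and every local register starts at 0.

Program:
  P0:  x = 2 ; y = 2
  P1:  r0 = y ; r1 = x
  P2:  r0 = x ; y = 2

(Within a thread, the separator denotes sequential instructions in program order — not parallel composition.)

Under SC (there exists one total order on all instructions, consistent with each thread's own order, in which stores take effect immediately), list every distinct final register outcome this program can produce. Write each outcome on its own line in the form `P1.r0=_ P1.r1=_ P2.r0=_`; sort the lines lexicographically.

P1.r0=0 P1.r1=0 P2.r0=0
P1.r0=0 P1.r1=0 P2.r0=2
P1.r0=0 P1.r1=2 P2.r0=0
P1.r0=0 P1.r1=2 P2.r0=2
P1.r0=2 P1.r1=0 P2.r0=0
P1.r0=2 P1.r1=2 P2.r0=0
P1.r0=2 P1.r1=2 P2.r0=2

outcome vector order: (P1.r0,P1.r1,P2.r0)
|SC outcomes| = 7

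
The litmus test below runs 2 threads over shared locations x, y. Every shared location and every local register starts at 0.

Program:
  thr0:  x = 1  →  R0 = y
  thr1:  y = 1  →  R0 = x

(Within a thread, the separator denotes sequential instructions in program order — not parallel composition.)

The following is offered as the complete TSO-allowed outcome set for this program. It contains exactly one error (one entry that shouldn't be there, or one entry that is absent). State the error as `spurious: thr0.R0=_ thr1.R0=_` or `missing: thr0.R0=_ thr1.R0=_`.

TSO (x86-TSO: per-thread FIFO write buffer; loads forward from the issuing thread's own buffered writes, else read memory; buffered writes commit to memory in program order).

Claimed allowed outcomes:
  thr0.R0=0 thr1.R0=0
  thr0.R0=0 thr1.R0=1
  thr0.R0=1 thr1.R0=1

missing: thr0.R0=1 thr1.R0=0

outcome vector order: (thr0.R0,thr1.R0)
TSO: 4 outcomes — {0/0; 0/1; 1/0; 1/1}
TSO∖claimed = {1/0}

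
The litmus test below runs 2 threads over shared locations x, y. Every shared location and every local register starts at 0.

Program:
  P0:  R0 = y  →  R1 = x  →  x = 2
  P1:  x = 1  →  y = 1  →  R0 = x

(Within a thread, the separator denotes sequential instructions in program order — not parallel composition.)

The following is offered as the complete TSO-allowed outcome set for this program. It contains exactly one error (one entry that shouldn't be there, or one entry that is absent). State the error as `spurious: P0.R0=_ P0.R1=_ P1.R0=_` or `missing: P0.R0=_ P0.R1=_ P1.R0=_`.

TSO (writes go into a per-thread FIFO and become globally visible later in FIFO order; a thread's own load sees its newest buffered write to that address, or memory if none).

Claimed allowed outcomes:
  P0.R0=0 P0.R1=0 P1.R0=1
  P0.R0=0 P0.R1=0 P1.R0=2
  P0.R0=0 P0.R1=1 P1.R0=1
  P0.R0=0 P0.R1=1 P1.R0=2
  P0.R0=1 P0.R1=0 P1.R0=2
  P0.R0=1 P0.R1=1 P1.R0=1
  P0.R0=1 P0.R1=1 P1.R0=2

outcome vector order: (P0.R0,P0.R1,P1.R0)
TSO: 6 outcomes — {(0,0,1), (0,0,2), (0,1,1), (0,1,2), (1,1,1), (1,1,2)}
claimed∖TSO = {(1,0,2)}

spurious: P0.R0=1 P0.R1=0 P1.R0=2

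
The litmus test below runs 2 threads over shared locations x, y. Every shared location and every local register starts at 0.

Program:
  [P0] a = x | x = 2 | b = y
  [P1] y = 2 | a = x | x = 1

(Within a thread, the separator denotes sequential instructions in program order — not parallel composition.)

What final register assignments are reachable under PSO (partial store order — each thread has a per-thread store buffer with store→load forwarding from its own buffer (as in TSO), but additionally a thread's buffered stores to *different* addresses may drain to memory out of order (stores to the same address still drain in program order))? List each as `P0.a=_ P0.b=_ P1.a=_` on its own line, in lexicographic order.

P0.a=0 P0.b=0 P1.a=0
P0.a=0 P0.b=0 P1.a=2
P0.a=0 P0.b=2 P1.a=0
P0.a=0 P0.b=2 P1.a=2
P0.a=1 P0.b=0 P1.a=0
P0.a=1 P0.b=2 P1.a=0

outcome vector order: (P0.a,P0.b,P1.a)
|PSO outcomes| = 6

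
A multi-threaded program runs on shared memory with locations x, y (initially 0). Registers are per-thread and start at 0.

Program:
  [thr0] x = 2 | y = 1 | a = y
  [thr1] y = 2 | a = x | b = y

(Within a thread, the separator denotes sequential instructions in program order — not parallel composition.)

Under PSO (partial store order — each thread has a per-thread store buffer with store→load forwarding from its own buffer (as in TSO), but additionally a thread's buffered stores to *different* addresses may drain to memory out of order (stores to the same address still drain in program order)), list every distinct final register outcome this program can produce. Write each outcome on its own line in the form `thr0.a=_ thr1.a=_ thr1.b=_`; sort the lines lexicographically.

thr0.a=1 thr1.a=0 thr1.b=1
thr0.a=1 thr1.a=0 thr1.b=2
thr0.a=1 thr1.a=2 thr1.b=1
thr0.a=1 thr1.a=2 thr1.b=2
thr0.a=2 thr1.a=0 thr1.b=2
thr0.a=2 thr1.a=2 thr1.b=2

outcome vector order: (thr0.a,thr1.a,thr1.b)
|PSO outcomes| = 6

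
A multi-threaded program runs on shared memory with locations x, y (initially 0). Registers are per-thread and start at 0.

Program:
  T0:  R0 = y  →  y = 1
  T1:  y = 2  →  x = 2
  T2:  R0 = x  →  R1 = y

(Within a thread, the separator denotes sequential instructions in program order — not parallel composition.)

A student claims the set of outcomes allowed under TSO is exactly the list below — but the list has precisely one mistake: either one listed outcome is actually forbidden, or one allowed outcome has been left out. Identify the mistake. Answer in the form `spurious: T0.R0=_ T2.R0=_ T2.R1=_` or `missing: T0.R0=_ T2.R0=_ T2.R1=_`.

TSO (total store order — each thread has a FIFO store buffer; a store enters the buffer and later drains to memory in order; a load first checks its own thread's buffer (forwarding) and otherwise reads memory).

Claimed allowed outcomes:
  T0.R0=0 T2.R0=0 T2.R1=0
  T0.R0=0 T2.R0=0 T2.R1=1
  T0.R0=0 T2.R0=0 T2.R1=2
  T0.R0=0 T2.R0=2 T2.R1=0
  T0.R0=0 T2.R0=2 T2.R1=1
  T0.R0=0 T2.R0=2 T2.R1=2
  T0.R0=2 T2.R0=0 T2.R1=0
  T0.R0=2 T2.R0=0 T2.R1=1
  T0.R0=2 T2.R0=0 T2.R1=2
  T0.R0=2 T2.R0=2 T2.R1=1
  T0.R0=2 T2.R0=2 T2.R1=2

spurious: T0.R0=0 T2.R0=2 T2.R1=0

outcome vector order: (T0.R0,T2.R0,T2.R1)
TSO: 10 outcomes — {(0,0,0), (0,0,1), (0,0,2), (0,2,1), (0,2,2), (2,0,0), (2,0,1), (2,0,2), (2,2,1), (2,2,2)}
claimed∖TSO = {(0,2,0)}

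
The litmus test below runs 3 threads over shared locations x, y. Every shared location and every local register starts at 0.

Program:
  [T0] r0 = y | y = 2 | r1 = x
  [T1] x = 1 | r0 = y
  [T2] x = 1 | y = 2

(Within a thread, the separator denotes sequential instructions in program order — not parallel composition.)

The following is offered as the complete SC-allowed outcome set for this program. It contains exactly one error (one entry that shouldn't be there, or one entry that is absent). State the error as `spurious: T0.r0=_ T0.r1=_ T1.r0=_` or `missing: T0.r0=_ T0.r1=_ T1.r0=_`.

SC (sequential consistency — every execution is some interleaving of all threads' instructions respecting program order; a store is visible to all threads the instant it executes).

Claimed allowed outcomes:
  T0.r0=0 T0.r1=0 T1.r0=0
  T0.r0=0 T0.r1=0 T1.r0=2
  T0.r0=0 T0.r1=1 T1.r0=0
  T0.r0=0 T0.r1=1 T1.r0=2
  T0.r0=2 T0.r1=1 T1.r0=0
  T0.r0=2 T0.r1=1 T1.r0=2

spurious: T0.r0=0 T0.r1=0 T1.r0=0

outcome vector order: (T0.r0,T0.r1,T1.r0)
SC (5): 002 010 012 210 212
claimed∖SC = {000}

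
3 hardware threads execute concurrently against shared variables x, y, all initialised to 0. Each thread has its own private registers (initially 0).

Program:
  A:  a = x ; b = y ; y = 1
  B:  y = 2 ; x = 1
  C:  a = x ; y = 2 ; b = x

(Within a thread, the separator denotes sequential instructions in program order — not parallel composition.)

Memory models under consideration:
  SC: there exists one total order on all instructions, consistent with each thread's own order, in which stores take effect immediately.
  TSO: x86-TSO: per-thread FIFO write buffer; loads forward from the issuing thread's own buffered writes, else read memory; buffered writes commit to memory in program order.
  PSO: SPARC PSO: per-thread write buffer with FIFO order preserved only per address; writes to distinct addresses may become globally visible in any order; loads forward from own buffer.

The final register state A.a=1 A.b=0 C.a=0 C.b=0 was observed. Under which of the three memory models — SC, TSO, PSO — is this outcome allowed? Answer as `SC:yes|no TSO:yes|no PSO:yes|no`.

SC:no TSO:no PSO:yes

outcome vector order: (A.a,A.b,C.a,C.b)
SC: 9 outcomes — {<0 0 0 0>; <0 0 0 1>; <0 0 1 1>; <0 2 0 0>; <0 2 0 1>; <0 2 1 1>; <1 2 0 0>; <1 2 0 1>; <1 2 1 1>}
TSO: 9 outcomes — {<0 0 0 0>; <0 0 0 1>; <0 0 1 1>; <0 2 0 0>; <0 2 0 1>; <0 2 1 1>; <1 2 0 0>; <1 2 0 1>; <1 2 1 1>}
PSO: 12 outcomes — {<0 0 0 0>; <0 0 0 1>; <0 0 1 1>; <0 2 0 0>; <0 2 0 1>; <0 2 1 1>; <1 0 0 0>; <1 0 0 1>; <1 0 1 1>; <1 2 0 0>; <1 2 0 1>; <1 2 1 1>}
target <1 0 0 0> ∈ {PSO}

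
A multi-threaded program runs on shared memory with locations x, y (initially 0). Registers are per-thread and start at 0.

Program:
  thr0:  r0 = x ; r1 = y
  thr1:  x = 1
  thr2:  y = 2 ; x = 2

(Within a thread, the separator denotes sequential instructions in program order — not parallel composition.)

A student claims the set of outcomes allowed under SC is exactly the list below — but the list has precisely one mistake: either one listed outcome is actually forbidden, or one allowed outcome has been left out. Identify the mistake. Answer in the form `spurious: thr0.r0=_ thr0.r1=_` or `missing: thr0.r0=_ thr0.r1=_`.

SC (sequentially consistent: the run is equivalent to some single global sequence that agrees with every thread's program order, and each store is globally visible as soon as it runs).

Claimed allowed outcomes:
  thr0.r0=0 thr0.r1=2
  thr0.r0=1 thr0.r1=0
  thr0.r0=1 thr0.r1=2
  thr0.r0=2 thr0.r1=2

missing: thr0.r0=0 thr0.r1=0

outcome vector order: (thr0.r0,thr0.r1)
SC: 5 outcomes — {0/0 0/2 1/0 1/2 2/2}
SC∖claimed = {0/0}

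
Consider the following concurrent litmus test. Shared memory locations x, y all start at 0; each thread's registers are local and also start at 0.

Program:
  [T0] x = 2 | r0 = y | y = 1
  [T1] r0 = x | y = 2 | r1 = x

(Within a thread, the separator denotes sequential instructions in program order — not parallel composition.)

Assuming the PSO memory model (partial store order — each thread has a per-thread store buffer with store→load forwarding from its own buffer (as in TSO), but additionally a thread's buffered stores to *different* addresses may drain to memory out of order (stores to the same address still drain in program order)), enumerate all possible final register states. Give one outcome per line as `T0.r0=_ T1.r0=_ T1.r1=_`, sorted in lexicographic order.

outcome vector order: (T0.r0,T1.r0,T1.r1)
|PSO outcomes| = 6

T0.r0=0 T1.r0=0 T1.r1=0
T0.r0=0 T1.r0=0 T1.r1=2
T0.r0=0 T1.r0=2 T1.r1=2
T0.r0=2 T1.r0=0 T1.r1=0
T0.r0=2 T1.r0=0 T1.r1=2
T0.r0=2 T1.r0=2 T1.r1=2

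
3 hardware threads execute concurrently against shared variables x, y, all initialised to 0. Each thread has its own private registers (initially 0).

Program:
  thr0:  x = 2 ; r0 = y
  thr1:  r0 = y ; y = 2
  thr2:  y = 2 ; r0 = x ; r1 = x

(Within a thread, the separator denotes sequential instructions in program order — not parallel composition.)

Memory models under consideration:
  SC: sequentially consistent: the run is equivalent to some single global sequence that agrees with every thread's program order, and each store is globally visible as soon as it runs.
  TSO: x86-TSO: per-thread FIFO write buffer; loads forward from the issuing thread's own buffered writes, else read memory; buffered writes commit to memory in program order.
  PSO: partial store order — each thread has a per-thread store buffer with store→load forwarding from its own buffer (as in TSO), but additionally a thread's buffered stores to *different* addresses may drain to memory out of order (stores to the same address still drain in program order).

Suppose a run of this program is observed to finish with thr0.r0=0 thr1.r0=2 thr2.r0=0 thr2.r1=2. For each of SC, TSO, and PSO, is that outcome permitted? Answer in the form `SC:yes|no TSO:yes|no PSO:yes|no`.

outcome vector order: (thr0.r0,thr1.r0,thr2.r0,thr2.r1)
SC (8): 0/0/2/2 0/2/2/2 2/0/0/0 2/0/0/2 2/0/2/2 2/2/0/0 2/2/0/2 2/2/2/2
TSO (12): 0/0/0/0 0/0/0/2 0/0/2/2 0/2/0/0 0/2/0/2 0/2/2/2 2/0/0/0 2/0/0/2 2/0/2/2 2/2/0/0 2/2/0/2 2/2/2/2
PSO (12): 0/0/0/0 0/0/0/2 0/0/2/2 0/2/0/0 0/2/0/2 0/2/2/2 2/0/0/0 2/0/0/2 2/0/2/2 2/2/0/0 2/2/0/2 2/2/2/2
target 0/2/0/2 ∈ {TSO,PSO}

SC:no TSO:yes PSO:yes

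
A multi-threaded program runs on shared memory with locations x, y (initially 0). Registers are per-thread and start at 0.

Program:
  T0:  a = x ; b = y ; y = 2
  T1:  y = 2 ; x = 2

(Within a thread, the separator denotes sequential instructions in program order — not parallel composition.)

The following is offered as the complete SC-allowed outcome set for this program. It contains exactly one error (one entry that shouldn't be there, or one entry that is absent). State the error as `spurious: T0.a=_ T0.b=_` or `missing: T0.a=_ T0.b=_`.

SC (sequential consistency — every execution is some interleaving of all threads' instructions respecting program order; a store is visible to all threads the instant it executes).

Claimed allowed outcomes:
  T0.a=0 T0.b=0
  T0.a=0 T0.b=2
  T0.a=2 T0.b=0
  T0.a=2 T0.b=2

spurious: T0.a=2 T0.b=0

outcome vector order: (T0.a,T0.b)
SC (3): <0 0>, <0 2>, <2 2>
claimed∖SC = {<2 0>}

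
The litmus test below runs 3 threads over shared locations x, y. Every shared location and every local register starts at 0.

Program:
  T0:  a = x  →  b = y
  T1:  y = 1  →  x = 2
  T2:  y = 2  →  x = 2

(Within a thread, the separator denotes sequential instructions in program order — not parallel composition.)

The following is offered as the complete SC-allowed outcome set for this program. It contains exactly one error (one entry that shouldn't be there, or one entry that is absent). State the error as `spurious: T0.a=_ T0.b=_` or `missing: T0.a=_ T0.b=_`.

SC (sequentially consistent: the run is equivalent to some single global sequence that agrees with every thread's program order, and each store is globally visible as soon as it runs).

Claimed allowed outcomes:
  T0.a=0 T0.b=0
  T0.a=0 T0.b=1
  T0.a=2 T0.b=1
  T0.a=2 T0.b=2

outcome vector order: (T0.a,T0.b)
SC (5): 00; 01; 02; 21; 22
SC∖claimed = {02}

missing: T0.a=0 T0.b=2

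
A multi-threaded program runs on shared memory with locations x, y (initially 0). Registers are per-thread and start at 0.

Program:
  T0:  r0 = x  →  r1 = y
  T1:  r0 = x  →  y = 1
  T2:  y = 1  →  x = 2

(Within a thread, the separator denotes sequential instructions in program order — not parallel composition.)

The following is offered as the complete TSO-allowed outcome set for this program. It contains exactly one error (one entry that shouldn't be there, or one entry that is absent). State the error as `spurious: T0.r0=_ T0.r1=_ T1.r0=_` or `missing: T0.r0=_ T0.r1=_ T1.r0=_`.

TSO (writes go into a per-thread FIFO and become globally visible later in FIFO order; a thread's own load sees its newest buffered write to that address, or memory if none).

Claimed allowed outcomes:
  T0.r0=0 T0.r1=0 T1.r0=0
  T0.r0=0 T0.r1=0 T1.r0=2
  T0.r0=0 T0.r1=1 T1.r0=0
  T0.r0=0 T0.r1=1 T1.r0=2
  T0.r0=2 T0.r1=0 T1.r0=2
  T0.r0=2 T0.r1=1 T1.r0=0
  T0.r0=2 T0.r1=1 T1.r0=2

outcome vector order: (T0.r0,T0.r1,T1.r0)
TSO: 6 outcomes — {(0,0,0) (0,0,2) (0,1,0) (0,1,2) (2,1,0) (2,1,2)}
claimed∖TSO = {(2,0,2)}

spurious: T0.r0=2 T0.r1=0 T1.r0=2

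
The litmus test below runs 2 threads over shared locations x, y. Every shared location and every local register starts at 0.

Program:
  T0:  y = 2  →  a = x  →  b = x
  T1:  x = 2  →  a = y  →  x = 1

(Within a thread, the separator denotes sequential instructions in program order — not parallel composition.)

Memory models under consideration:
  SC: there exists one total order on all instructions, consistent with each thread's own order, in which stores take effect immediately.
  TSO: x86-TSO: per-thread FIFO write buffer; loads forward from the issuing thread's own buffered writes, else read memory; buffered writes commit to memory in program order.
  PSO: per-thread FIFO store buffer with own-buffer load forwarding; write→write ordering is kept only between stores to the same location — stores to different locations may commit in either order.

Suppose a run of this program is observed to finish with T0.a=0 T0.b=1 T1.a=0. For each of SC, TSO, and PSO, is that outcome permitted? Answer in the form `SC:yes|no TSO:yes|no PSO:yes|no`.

outcome vector order: (T0.a,T0.b,T1.a)
under SC → 002; 012; 022; 110; 112; 210; 212; 220; 222
under TSO → 000; 002; 010; 012; 020; 022; 110; 112; 210; 212; 220; 222
under PSO → 000; 002; 010; 012; 020; 022; 110; 112; 210; 212; 220; 222
target 010 ∈ {TSO,PSO}

SC:no TSO:yes PSO:yes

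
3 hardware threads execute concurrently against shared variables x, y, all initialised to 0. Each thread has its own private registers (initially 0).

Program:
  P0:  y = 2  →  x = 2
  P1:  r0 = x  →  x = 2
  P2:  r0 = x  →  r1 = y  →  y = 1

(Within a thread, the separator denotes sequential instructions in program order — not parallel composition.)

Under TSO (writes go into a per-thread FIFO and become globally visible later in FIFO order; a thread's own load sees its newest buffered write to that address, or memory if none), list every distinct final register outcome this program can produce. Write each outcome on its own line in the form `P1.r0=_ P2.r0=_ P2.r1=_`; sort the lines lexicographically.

outcome vector order: (P1.r0,P2.r0,P2.r1)
|TSO outcomes| = 7

P1.r0=0 P2.r0=0 P2.r1=0
P1.r0=0 P2.r0=0 P2.r1=2
P1.r0=0 P2.r0=2 P2.r1=0
P1.r0=0 P2.r0=2 P2.r1=2
P1.r0=2 P2.r0=0 P2.r1=0
P1.r0=2 P2.r0=0 P2.r1=2
P1.r0=2 P2.r0=2 P2.r1=2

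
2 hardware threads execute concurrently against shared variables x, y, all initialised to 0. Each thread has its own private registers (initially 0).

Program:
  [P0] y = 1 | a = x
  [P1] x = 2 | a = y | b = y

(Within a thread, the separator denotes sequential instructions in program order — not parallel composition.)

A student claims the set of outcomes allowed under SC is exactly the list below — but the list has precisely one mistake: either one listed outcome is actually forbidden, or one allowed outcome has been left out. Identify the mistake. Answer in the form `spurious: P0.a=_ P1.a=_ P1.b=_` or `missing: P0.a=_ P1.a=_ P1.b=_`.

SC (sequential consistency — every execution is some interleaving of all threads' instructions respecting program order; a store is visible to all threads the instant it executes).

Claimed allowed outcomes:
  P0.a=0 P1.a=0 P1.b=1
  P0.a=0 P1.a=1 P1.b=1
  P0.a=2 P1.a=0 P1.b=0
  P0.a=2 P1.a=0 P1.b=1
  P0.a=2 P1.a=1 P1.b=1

outcome vector order: (P0.a,P1.a,P1.b)
under SC → 0/1/1; 2/0/0; 2/0/1; 2/1/1
claimed∖SC = {0/0/1}

spurious: P0.a=0 P1.a=0 P1.b=1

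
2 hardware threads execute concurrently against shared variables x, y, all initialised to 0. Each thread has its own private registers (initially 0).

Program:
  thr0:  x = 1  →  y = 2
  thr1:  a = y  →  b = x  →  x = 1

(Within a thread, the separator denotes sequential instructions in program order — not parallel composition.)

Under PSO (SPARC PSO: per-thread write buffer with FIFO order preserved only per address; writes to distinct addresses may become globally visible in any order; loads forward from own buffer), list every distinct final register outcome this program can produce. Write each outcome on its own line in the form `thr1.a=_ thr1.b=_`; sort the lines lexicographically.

thr1.a=0 thr1.b=0
thr1.a=0 thr1.b=1
thr1.a=2 thr1.b=0
thr1.a=2 thr1.b=1

outcome vector order: (thr1.a,thr1.b)
|PSO outcomes| = 4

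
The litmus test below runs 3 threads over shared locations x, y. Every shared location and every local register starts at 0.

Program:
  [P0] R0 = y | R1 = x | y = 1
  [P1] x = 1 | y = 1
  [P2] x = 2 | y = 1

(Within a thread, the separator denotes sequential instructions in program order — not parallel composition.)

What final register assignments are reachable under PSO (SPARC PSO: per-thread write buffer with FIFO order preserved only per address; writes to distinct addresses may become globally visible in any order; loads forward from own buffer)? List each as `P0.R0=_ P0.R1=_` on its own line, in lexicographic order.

outcome vector order: (P0.R0,P0.R1)
|PSO outcomes| = 6

P0.R0=0 P0.R1=0
P0.R0=0 P0.R1=1
P0.R0=0 P0.R1=2
P0.R0=1 P0.R1=0
P0.R0=1 P0.R1=1
P0.R0=1 P0.R1=2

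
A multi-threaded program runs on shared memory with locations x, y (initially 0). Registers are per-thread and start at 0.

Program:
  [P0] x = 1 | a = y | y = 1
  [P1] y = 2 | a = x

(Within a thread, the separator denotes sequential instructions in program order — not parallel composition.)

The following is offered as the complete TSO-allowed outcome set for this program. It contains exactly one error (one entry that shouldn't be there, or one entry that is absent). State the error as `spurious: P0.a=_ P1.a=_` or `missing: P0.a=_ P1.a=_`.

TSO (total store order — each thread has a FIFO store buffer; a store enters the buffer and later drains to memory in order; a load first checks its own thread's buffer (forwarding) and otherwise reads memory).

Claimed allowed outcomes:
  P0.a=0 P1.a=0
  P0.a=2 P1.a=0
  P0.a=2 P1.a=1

outcome vector order: (P0.a,P1.a)
TSO (4): 0/0 0/1 2/0 2/1
TSO∖claimed = {0/1}

missing: P0.a=0 P1.a=1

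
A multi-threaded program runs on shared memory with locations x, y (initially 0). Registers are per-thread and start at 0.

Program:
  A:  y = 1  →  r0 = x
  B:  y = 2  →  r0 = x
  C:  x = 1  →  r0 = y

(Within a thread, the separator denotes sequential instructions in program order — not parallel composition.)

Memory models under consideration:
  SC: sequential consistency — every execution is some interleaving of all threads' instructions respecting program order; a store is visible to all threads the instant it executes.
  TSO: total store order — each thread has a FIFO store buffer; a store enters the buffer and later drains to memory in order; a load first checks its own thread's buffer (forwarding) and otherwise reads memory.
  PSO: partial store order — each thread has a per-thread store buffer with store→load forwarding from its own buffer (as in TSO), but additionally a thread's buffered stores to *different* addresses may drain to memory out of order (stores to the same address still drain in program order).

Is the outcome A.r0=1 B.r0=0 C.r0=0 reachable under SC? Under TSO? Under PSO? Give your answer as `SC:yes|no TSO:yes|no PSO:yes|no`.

SC:no TSO:yes PSO:yes

outcome vector order: (A.r0,B.r0,C.r0)
SC: 9 outcomes — {<0 0 1>; <0 0 2>; <0 1 1>; <0 1 2>; <1 0 1>; <1 0 2>; <1 1 0>; <1 1 1>; <1 1 2>}
TSO: 12 outcomes — {<0 0 0>; <0 0 1>; <0 0 2>; <0 1 0>; <0 1 1>; <0 1 2>; <1 0 0>; <1 0 1>; <1 0 2>; <1 1 0>; <1 1 1>; <1 1 2>}
PSO: 12 outcomes — {<0 0 0>; <0 0 1>; <0 0 2>; <0 1 0>; <0 1 1>; <0 1 2>; <1 0 0>; <1 0 1>; <1 0 2>; <1 1 0>; <1 1 1>; <1 1 2>}
target <1 0 0> ∈ {TSO,PSO}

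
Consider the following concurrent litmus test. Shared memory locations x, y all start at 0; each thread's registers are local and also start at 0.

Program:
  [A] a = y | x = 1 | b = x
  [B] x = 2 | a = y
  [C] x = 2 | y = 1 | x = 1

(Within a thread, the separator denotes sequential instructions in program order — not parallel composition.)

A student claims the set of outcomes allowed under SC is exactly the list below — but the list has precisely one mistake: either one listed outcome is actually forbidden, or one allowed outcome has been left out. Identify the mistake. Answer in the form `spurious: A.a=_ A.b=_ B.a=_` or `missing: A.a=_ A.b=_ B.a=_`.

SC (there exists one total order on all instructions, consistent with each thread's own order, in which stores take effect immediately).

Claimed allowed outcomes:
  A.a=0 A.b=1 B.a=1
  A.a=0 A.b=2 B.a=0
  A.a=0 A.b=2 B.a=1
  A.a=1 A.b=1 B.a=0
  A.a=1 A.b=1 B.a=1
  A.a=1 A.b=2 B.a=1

outcome vector order: (A.a,A.b,B.a)
SC (7): (0,1,0); (0,1,1); (0,2,0); (0,2,1); (1,1,0); (1,1,1); (1,2,1)
SC∖claimed = {(0,1,0)}

missing: A.a=0 A.b=1 B.a=0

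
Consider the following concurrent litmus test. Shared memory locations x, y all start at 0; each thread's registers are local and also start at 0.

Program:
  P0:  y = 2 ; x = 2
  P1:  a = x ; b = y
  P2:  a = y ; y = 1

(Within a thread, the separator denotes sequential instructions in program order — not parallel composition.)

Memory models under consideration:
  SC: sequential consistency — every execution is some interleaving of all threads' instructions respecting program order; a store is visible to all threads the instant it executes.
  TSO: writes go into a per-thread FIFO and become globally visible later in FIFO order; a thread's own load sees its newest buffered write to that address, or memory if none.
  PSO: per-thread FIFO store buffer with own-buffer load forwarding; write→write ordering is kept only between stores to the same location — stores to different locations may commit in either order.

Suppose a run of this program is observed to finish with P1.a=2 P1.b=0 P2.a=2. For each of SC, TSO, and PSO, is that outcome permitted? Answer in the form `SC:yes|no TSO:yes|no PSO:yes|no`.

outcome vector order: (P1.a,P1.b,P2.a)
[SC] allowed = {(0,0,0) (0,0,2) (0,1,0) (0,1,2) (0,2,0) (0,2,2) (2,1,0) (2,1,2) (2,2,0) (2,2,2)}
[TSO] allowed = {(0,0,0) (0,0,2) (0,1,0) (0,1,2) (0,2,0) (0,2,2) (2,1,0) (2,1,2) (2,2,0) (2,2,2)}
[PSO] allowed = {(0,0,0) (0,0,2) (0,1,0) (0,1,2) (0,2,0) (0,2,2) (2,0,0) (2,0,2) (2,1,0) (2,1,2) (2,2,0) (2,2,2)}
target (2,0,2) ∈ {PSO}

SC:no TSO:no PSO:yes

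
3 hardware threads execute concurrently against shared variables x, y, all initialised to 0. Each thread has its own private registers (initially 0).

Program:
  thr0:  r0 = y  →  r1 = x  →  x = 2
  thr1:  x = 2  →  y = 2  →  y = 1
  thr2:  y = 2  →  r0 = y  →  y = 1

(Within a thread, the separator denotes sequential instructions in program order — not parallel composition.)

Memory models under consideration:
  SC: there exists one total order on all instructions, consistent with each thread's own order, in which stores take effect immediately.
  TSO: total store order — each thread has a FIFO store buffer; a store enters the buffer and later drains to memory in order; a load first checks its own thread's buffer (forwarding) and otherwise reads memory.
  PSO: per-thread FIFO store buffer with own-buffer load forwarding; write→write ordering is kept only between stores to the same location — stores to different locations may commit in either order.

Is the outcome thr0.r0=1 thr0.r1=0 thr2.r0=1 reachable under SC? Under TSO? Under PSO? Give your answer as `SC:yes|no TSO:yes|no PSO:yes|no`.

SC:no TSO:no PSO:yes

outcome vector order: (thr0.r0,thr0.r1,thr2.r0)
SC: 11 outcomes — {0/0/1 0/0/2 0/2/1 0/2/2 1/0/2 1/2/1 1/2/2 2/0/1 2/0/2 2/2/1 2/2/2}
TSO: 11 outcomes — {0/0/1 0/0/2 0/2/1 0/2/2 1/0/2 1/2/1 1/2/2 2/0/1 2/0/2 2/2/1 2/2/2}
PSO: 12 outcomes — {0/0/1 0/0/2 0/2/1 0/2/2 1/0/1 1/0/2 1/2/1 1/2/2 2/0/1 2/0/2 2/2/1 2/2/2}
target 1/0/1 ∈ {PSO}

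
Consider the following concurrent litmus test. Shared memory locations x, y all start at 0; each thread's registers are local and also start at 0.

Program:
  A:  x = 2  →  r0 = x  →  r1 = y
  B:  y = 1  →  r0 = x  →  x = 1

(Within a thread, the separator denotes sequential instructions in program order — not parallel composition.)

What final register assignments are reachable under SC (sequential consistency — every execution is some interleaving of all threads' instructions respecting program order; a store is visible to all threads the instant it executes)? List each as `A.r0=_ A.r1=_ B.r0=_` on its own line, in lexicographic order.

A.r0=1 A.r1=1 B.r0=0
A.r0=1 A.r1=1 B.r0=2
A.r0=2 A.r1=0 B.r0=2
A.r0=2 A.r1=1 B.r0=0
A.r0=2 A.r1=1 B.r0=2

outcome vector order: (A.r0,A.r1,B.r0)
|SC outcomes| = 5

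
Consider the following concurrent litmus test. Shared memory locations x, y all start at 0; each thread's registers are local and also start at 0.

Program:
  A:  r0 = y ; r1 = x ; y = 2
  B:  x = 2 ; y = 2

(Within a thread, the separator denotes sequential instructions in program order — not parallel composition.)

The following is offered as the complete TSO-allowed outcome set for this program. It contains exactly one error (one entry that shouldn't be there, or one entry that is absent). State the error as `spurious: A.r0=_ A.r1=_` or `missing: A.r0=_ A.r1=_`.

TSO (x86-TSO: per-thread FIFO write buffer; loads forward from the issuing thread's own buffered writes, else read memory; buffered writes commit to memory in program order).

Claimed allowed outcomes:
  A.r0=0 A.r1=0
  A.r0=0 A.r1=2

outcome vector order: (A.r0,A.r1)
under TSO → (0,0) (0,2) (2,2)
TSO∖claimed = {(2,2)}

missing: A.r0=2 A.r1=2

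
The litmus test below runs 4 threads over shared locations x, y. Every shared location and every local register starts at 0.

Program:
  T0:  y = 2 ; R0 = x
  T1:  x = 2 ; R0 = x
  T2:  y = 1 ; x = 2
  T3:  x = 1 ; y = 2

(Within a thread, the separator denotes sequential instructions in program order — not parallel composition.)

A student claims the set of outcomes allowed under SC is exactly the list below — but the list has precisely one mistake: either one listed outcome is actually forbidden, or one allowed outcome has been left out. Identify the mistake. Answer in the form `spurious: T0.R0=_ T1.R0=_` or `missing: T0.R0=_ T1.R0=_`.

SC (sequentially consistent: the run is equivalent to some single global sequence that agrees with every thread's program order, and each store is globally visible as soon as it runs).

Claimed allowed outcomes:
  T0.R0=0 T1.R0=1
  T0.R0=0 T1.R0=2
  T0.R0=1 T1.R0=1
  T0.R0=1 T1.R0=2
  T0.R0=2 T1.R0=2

outcome vector order: (T0.R0,T1.R0)
SC: 6 outcomes — {<0 1> <0 2> <1 1> <1 2> <2 1> <2 2>}
SC∖claimed = {<2 1>}

missing: T0.R0=2 T1.R0=1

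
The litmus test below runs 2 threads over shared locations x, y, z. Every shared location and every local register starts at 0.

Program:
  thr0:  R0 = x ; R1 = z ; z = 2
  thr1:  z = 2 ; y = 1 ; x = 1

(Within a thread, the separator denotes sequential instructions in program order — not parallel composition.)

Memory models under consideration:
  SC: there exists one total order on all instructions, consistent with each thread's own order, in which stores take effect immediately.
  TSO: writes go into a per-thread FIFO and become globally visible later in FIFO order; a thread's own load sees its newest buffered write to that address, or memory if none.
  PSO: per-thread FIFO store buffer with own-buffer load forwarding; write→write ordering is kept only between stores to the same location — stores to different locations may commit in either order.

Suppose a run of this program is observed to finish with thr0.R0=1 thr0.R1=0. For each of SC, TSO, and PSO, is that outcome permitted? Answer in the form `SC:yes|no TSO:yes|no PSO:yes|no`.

SC:no TSO:no PSO:yes

outcome vector order: (thr0.R0,thr0.R1)
under SC → 0/0; 0/2; 1/2
under TSO → 0/0; 0/2; 1/2
under PSO → 0/0; 0/2; 1/0; 1/2
target 1/0 ∈ {PSO}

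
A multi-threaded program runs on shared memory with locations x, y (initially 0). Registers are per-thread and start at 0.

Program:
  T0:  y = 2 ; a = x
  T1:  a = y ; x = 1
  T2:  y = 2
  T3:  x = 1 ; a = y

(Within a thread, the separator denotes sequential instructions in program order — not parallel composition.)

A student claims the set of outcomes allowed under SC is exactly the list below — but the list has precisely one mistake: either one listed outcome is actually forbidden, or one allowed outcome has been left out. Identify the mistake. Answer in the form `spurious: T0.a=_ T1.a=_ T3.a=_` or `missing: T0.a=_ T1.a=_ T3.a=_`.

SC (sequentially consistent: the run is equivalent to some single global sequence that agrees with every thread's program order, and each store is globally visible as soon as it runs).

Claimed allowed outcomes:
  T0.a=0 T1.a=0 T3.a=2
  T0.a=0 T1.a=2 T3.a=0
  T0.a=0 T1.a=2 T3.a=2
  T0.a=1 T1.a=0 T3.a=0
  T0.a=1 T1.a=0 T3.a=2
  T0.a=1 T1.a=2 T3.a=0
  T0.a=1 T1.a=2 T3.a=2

spurious: T0.a=0 T1.a=2 T3.a=0

outcome vector order: (T0.a,T1.a,T3.a)
under SC → (0,0,2), (0,2,2), (1,0,0), (1,0,2), (1,2,0), (1,2,2)
claimed∖SC = {(0,2,0)}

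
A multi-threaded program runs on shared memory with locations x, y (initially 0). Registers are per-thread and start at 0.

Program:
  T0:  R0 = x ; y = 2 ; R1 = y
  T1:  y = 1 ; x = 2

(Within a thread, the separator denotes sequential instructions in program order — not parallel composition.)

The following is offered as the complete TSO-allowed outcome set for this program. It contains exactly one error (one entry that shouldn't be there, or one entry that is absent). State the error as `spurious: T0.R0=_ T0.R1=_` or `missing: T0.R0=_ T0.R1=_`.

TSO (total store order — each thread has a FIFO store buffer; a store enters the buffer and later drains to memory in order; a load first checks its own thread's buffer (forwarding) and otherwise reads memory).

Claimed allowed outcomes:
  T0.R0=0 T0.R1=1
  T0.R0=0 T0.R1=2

missing: T0.R0=2 T0.R1=2

outcome vector order: (T0.R0,T0.R1)
TSO: 3 outcomes — {<0 1>, <0 2>, <2 2>}
TSO∖claimed = {<2 2>}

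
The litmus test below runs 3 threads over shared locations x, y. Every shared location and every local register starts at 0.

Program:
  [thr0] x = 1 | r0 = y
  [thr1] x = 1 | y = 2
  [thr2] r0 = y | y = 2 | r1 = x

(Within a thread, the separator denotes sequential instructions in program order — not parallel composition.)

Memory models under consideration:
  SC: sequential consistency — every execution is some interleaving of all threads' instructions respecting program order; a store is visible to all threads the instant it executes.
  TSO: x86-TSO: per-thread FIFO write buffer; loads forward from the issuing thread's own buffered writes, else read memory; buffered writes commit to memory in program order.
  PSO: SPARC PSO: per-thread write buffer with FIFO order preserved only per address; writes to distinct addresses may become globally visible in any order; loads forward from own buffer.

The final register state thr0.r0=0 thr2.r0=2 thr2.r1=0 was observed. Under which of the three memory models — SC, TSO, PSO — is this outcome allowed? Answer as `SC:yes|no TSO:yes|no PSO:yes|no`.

SC:no TSO:no PSO:yes

outcome vector order: (thr0.r0,thr2.r0,thr2.r1)
under SC → 001 021 200 201 221
under TSO → 000 001 021 200 201 221
under PSO → 000 001 020 021 200 201 220 221
target 020 ∈ {PSO}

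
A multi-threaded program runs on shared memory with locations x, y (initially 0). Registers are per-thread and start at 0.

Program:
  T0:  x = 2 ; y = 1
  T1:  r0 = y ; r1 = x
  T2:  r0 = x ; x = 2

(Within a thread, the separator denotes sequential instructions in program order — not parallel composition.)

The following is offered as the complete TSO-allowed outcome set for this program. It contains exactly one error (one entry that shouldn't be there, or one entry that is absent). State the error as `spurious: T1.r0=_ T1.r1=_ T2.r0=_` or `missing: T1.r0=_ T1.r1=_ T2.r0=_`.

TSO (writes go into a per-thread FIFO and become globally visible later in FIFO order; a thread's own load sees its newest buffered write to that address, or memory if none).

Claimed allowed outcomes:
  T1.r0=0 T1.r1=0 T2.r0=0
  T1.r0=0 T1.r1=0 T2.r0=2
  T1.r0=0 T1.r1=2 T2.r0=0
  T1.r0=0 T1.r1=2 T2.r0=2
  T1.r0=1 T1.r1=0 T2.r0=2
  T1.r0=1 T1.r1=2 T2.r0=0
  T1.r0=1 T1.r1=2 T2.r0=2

spurious: T1.r0=1 T1.r1=0 T2.r0=2

outcome vector order: (T1.r0,T1.r1,T2.r0)
[TSO] allowed = {000; 002; 020; 022; 120; 122}
claimed∖TSO = {102}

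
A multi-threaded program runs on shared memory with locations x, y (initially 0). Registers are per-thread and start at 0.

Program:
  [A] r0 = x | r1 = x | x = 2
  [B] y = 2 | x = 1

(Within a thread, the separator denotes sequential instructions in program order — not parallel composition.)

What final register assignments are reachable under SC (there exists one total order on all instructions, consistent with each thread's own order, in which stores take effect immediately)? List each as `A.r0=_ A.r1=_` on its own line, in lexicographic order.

outcome vector order: (A.r0,A.r1)
|SC outcomes| = 3

A.r0=0 A.r1=0
A.r0=0 A.r1=1
A.r0=1 A.r1=1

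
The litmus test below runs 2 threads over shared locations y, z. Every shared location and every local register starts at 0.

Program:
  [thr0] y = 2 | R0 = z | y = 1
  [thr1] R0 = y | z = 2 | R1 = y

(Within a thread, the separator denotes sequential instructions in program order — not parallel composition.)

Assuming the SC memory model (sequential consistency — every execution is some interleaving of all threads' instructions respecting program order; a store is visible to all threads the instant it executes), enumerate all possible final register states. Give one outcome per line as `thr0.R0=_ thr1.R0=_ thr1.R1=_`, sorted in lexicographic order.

thr0.R0=0 thr1.R0=0 thr1.R1=1
thr0.R0=0 thr1.R0=0 thr1.R1=2
thr0.R0=0 thr1.R0=1 thr1.R1=1
thr0.R0=0 thr1.R0=2 thr1.R1=1
thr0.R0=0 thr1.R0=2 thr1.R1=2
thr0.R0=2 thr1.R0=0 thr1.R1=0
thr0.R0=2 thr1.R0=0 thr1.R1=1
thr0.R0=2 thr1.R0=0 thr1.R1=2
thr0.R0=2 thr1.R0=2 thr1.R1=1
thr0.R0=2 thr1.R0=2 thr1.R1=2

outcome vector order: (thr0.R0,thr1.R0,thr1.R1)
|SC outcomes| = 10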